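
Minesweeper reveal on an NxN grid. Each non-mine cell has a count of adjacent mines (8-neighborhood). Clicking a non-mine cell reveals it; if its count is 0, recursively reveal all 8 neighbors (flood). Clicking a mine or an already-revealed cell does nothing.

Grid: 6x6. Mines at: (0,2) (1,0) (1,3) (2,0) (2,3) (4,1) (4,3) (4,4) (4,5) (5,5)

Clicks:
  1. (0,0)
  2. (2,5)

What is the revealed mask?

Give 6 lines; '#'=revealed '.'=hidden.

Answer: #...##
....##
....##
....##
......
......

Derivation:
Click 1 (0,0) count=1: revealed 1 new [(0,0)] -> total=1
Click 2 (2,5) count=0: revealed 8 new [(0,4) (0,5) (1,4) (1,5) (2,4) (2,5) (3,4) (3,5)] -> total=9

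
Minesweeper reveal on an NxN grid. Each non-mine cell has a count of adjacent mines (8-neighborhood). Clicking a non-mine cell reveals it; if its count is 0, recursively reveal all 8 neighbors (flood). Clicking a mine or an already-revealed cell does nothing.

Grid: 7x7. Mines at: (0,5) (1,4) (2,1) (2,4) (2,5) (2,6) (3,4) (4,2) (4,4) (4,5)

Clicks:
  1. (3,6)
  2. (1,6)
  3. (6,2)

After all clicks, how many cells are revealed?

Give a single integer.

Answer: 20

Derivation:
Click 1 (3,6) count=3: revealed 1 new [(3,6)] -> total=1
Click 2 (1,6) count=3: revealed 1 new [(1,6)] -> total=2
Click 3 (6,2) count=0: revealed 18 new [(3,0) (3,1) (4,0) (4,1) (5,0) (5,1) (5,2) (5,3) (5,4) (5,5) (5,6) (6,0) (6,1) (6,2) (6,3) (6,4) (6,5) (6,6)] -> total=20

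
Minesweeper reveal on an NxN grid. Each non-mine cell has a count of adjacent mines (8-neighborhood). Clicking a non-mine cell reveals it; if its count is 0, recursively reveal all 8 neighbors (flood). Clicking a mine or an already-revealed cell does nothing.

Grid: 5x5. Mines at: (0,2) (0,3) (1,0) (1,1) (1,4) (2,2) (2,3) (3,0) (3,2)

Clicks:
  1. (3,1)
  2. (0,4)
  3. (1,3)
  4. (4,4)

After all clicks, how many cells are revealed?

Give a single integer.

Answer: 7

Derivation:
Click 1 (3,1) count=3: revealed 1 new [(3,1)] -> total=1
Click 2 (0,4) count=2: revealed 1 new [(0,4)] -> total=2
Click 3 (1,3) count=5: revealed 1 new [(1,3)] -> total=3
Click 4 (4,4) count=0: revealed 4 new [(3,3) (3,4) (4,3) (4,4)] -> total=7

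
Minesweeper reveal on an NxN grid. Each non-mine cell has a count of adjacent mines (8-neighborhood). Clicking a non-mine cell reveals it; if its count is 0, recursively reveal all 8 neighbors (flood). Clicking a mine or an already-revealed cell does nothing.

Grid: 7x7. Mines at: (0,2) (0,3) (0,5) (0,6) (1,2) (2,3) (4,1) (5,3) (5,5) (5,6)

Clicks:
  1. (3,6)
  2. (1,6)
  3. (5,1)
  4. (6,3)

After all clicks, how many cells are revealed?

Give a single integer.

Click 1 (3,6) count=0: revealed 12 new [(1,4) (1,5) (1,6) (2,4) (2,5) (2,6) (3,4) (3,5) (3,6) (4,4) (4,5) (4,6)] -> total=12
Click 2 (1,6) count=2: revealed 0 new [(none)] -> total=12
Click 3 (5,1) count=1: revealed 1 new [(5,1)] -> total=13
Click 4 (6,3) count=1: revealed 1 new [(6,3)] -> total=14

Answer: 14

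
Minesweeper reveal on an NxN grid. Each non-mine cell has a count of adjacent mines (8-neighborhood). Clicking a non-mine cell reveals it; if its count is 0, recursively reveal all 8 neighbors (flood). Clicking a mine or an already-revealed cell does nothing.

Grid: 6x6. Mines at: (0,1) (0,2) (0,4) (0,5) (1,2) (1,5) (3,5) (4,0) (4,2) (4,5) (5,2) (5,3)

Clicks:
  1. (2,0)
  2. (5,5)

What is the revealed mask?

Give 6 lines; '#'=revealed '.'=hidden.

Answer: ......
##....
##....
##....
......
.....#

Derivation:
Click 1 (2,0) count=0: revealed 6 new [(1,0) (1,1) (2,0) (2,1) (3,0) (3,1)] -> total=6
Click 2 (5,5) count=1: revealed 1 new [(5,5)] -> total=7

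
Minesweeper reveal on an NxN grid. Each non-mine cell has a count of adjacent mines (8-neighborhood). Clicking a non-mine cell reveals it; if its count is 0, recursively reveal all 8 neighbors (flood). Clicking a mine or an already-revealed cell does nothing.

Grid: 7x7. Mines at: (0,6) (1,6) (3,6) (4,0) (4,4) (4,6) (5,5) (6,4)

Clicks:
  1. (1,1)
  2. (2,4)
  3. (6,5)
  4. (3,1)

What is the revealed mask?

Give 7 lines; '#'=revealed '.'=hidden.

Click 1 (1,1) count=0: revealed 35 new [(0,0) (0,1) (0,2) (0,3) (0,4) (0,5) (1,0) (1,1) (1,2) (1,3) (1,4) (1,5) (2,0) (2,1) (2,2) (2,3) (2,4) (2,5) (3,0) (3,1) (3,2) (3,3) (3,4) (3,5) (4,1) (4,2) (4,3) (5,0) (5,1) (5,2) (5,3) (6,0) (6,1) (6,2) (6,3)] -> total=35
Click 2 (2,4) count=0: revealed 0 new [(none)] -> total=35
Click 3 (6,5) count=2: revealed 1 new [(6,5)] -> total=36
Click 4 (3,1) count=1: revealed 0 new [(none)] -> total=36

Answer: ######.
######.
######.
######.
.###...
####...
####.#.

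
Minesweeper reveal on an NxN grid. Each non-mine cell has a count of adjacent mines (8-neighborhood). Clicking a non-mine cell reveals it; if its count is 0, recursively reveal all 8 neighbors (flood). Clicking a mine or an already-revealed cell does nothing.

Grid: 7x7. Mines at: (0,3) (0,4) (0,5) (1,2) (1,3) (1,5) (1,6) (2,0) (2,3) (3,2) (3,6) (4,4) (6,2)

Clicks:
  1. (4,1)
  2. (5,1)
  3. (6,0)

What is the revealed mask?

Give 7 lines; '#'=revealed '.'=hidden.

Answer: .......
.......
.......
##.....
##.....
##.....
##.....

Derivation:
Click 1 (4,1) count=1: revealed 1 new [(4,1)] -> total=1
Click 2 (5,1) count=1: revealed 1 new [(5,1)] -> total=2
Click 3 (6,0) count=0: revealed 6 new [(3,0) (3,1) (4,0) (5,0) (6,0) (6,1)] -> total=8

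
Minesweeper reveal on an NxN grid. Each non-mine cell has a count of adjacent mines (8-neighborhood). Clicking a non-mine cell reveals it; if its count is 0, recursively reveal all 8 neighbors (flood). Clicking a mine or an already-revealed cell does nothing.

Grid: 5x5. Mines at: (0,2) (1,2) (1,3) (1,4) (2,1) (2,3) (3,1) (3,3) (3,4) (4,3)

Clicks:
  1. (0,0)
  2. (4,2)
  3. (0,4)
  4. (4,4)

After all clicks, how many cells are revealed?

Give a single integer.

Answer: 7

Derivation:
Click 1 (0,0) count=0: revealed 4 new [(0,0) (0,1) (1,0) (1,1)] -> total=4
Click 2 (4,2) count=3: revealed 1 new [(4,2)] -> total=5
Click 3 (0,4) count=2: revealed 1 new [(0,4)] -> total=6
Click 4 (4,4) count=3: revealed 1 new [(4,4)] -> total=7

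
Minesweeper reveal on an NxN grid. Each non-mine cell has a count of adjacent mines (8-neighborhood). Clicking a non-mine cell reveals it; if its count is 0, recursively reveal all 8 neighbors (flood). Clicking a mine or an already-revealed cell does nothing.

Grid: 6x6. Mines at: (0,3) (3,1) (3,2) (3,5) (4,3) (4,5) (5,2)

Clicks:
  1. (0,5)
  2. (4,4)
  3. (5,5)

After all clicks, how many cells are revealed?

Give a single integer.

Click 1 (0,5) count=0: revealed 6 new [(0,4) (0,5) (1,4) (1,5) (2,4) (2,5)] -> total=6
Click 2 (4,4) count=3: revealed 1 new [(4,4)] -> total=7
Click 3 (5,5) count=1: revealed 1 new [(5,5)] -> total=8

Answer: 8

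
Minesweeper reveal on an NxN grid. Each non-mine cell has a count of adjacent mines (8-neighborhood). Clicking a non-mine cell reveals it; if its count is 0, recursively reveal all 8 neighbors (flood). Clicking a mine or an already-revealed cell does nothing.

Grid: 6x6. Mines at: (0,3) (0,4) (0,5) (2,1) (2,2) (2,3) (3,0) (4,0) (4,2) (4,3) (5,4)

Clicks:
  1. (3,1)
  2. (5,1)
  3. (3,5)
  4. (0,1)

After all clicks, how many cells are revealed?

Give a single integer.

Click 1 (3,1) count=5: revealed 1 new [(3,1)] -> total=1
Click 2 (5,1) count=2: revealed 1 new [(5,1)] -> total=2
Click 3 (3,5) count=0: revealed 8 new [(1,4) (1,5) (2,4) (2,5) (3,4) (3,5) (4,4) (4,5)] -> total=10
Click 4 (0,1) count=0: revealed 6 new [(0,0) (0,1) (0,2) (1,0) (1,1) (1,2)] -> total=16

Answer: 16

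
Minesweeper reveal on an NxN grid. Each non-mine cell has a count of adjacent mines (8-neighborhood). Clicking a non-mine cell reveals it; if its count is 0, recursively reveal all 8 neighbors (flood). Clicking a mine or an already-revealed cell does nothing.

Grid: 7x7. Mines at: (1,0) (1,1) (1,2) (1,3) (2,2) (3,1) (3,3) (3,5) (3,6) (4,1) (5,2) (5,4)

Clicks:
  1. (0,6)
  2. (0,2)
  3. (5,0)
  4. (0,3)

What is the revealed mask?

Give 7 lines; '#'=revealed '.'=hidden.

Answer: ..#####
....###
....###
.......
.......
#......
.......

Derivation:
Click 1 (0,6) count=0: revealed 9 new [(0,4) (0,5) (0,6) (1,4) (1,5) (1,6) (2,4) (2,5) (2,6)] -> total=9
Click 2 (0,2) count=3: revealed 1 new [(0,2)] -> total=10
Click 3 (5,0) count=1: revealed 1 new [(5,0)] -> total=11
Click 4 (0,3) count=2: revealed 1 new [(0,3)] -> total=12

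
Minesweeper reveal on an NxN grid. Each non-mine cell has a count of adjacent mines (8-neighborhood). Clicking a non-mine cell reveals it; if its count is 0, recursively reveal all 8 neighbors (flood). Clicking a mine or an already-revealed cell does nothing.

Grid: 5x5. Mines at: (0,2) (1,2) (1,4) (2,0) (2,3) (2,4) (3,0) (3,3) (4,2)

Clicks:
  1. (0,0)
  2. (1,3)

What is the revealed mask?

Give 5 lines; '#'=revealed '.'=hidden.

Answer: ##...
##.#.
.....
.....
.....

Derivation:
Click 1 (0,0) count=0: revealed 4 new [(0,0) (0,1) (1,0) (1,1)] -> total=4
Click 2 (1,3) count=5: revealed 1 new [(1,3)] -> total=5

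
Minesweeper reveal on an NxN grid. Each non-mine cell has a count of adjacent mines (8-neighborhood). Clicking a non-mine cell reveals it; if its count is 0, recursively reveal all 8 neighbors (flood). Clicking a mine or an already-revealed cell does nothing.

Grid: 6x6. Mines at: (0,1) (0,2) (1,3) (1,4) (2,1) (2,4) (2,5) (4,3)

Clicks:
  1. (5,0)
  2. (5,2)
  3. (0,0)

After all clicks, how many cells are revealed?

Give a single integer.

Answer: 10

Derivation:
Click 1 (5,0) count=0: revealed 9 new [(3,0) (3,1) (3,2) (4,0) (4,1) (4,2) (5,0) (5,1) (5,2)] -> total=9
Click 2 (5,2) count=1: revealed 0 new [(none)] -> total=9
Click 3 (0,0) count=1: revealed 1 new [(0,0)] -> total=10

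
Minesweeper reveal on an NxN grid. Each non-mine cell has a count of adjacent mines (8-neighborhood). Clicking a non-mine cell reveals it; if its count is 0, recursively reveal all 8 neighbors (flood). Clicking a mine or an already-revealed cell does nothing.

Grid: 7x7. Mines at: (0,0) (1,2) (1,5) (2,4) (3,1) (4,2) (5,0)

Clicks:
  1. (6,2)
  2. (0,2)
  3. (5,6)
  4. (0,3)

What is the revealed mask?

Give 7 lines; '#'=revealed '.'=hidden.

Answer: ..##...
.......
.....##
...####
...####
.######
.######

Derivation:
Click 1 (6,2) count=0: revealed 22 new [(2,5) (2,6) (3,3) (3,4) (3,5) (3,6) (4,3) (4,4) (4,5) (4,6) (5,1) (5,2) (5,3) (5,4) (5,5) (5,6) (6,1) (6,2) (6,3) (6,4) (6,5) (6,6)] -> total=22
Click 2 (0,2) count=1: revealed 1 new [(0,2)] -> total=23
Click 3 (5,6) count=0: revealed 0 new [(none)] -> total=23
Click 4 (0,3) count=1: revealed 1 new [(0,3)] -> total=24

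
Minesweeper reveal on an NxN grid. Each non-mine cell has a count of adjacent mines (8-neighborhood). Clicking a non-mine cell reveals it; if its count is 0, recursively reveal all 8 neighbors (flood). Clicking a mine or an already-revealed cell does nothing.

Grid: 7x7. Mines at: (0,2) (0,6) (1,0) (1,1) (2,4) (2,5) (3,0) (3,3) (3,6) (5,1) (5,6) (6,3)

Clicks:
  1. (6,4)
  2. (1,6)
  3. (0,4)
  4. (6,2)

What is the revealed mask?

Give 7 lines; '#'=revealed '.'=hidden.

Click 1 (6,4) count=1: revealed 1 new [(6,4)] -> total=1
Click 2 (1,6) count=2: revealed 1 new [(1,6)] -> total=2
Click 3 (0,4) count=0: revealed 6 new [(0,3) (0,4) (0,5) (1,3) (1,4) (1,5)] -> total=8
Click 4 (6,2) count=2: revealed 1 new [(6,2)] -> total=9

Answer: ...###.
...####
.......
.......
.......
.......
..#.#..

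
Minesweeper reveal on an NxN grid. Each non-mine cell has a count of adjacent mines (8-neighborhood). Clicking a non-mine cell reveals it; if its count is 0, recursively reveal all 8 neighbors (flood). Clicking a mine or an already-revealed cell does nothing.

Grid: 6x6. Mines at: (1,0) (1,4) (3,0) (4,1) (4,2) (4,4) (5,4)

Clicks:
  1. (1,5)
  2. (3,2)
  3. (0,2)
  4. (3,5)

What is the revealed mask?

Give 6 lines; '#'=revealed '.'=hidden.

Click 1 (1,5) count=1: revealed 1 new [(1,5)] -> total=1
Click 2 (3,2) count=2: revealed 1 new [(3,2)] -> total=2
Click 3 (0,2) count=0: revealed 11 new [(0,1) (0,2) (0,3) (1,1) (1,2) (1,3) (2,1) (2,2) (2,3) (3,1) (3,3)] -> total=13
Click 4 (3,5) count=1: revealed 1 new [(3,5)] -> total=14

Answer: .###..
.###.#
.###..
.###.#
......
......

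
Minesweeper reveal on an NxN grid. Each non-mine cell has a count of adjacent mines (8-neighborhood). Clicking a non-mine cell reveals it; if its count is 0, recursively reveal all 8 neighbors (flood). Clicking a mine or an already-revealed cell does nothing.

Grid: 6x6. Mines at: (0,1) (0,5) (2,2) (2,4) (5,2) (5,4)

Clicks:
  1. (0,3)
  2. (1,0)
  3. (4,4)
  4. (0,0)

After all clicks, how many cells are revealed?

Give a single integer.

Answer: 9

Derivation:
Click 1 (0,3) count=0: revealed 6 new [(0,2) (0,3) (0,4) (1,2) (1,3) (1,4)] -> total=6
Click 2 (1,0) count=1: revealed 1 new [(1,0)] -> total=7
Click 3 (4,4) count=1: revealed 1 new [(4,4)] -> total=8
Click 4 (0,0) count=1: revealed 1 new [(0,0)] -> total=9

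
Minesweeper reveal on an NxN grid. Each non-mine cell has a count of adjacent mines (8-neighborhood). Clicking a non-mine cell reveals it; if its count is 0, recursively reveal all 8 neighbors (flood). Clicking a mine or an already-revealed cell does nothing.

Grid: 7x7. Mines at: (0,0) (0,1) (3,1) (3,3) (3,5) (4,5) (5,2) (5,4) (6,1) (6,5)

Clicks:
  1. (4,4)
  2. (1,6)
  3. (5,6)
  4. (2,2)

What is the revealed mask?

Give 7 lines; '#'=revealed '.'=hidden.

Click 1 (4,4) count=4: revealed 1 new [(4,4)] -> total=1
Click 2 (1,6) count=0: revealed 15 new [(0,2) (0,3) (0,4) (0,5) (0,6) (1,2) (1,3) (1,4) (1,5) (1,6) (2,2) (2,3) (2,4) (2,5) (2,6)] -> total=16
Click 3 (5,6) count=2: revealed 1 new [(5,6)] -> total=17
Click 4 (2,2) count=2: revealed 0 new [(none)] -> total=17

Answer: ..#####
..#####
..#####
.......
....#..
......#
.......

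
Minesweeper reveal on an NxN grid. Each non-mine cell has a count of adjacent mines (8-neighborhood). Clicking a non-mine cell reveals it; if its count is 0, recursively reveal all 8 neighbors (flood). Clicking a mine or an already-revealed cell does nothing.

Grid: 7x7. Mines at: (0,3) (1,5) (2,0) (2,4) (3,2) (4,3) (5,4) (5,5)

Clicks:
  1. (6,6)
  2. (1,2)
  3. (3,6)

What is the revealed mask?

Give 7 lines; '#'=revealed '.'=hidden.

Answer: .......
..#....
.....##
.....##
.....##
.......
......#

Derivation:
Click 1 (6,6) count=1: revealed 1 new [(6,6)] -> total=1
Click 2 (1,2) count=1: revealed 1 new [(1,2)] -> total=2
Click 3 (3,6) count=0: revealed 6 new [(2,5) (2,6) (3,5) (3,6) (4,5) (4,6)] -> total=8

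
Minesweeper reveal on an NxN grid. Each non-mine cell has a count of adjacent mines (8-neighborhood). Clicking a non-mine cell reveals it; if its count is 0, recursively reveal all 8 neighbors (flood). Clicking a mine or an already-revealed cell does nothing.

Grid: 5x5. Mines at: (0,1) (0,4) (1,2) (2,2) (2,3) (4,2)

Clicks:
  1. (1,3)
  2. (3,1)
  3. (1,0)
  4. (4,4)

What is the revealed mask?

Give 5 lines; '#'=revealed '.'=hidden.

Click 1 (1,3) count=4: revealed 1 new [(1,3)] -> total=1
Click 2 (3,1) count=2: revealed 1 new [(3,1)] -> total=2
Click 3 (1,0) count=1: revealed 1 new [(1,0)] -> total=3
Click 4 (4,4) count=0: revealed 4 new [(3,3) (3,4) (4,3) (4,4)] -> total=7

Answer: .....
#..#.
.....
.#.##
...##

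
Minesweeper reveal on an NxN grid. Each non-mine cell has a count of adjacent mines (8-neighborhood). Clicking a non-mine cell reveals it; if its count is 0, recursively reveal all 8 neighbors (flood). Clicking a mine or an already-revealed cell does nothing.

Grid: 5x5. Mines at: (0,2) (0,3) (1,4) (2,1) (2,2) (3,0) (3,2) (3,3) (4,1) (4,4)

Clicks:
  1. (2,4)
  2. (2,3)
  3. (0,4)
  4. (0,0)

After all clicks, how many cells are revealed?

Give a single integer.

Click 1 (2,4) count=2: revealed 1 new [(2,4)] -> total=1
Click 2 (2,3) count=4: revealed 1 new [(2,3)] -> total=2
Click 3 (0,4) count=2: revealed 1 new [(0,4)] -> total=3
Click 4 (0,0) count=0: revealed 4 new [(0,0) (0,1) (1,0) (1,1)] -> total=7

Answer: 7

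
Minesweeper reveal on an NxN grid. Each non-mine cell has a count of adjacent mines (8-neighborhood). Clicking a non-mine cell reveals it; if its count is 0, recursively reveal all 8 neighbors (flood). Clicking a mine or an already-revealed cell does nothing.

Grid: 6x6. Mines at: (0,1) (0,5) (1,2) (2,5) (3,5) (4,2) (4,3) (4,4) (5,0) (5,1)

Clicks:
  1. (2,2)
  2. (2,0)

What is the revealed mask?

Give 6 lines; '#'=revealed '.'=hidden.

Answer: ......
##....
###...
##....
##....
......

Derivation:
Click 1 (2,2) count=1: revealed 1 new [(2,2)] -> total=1
Click 2 (2,0) count=0: revealed 8 new [(1,0) (1,1) (2,0) (2,1) (3,0) (3,1) (4,0) (4,1)] -> total=9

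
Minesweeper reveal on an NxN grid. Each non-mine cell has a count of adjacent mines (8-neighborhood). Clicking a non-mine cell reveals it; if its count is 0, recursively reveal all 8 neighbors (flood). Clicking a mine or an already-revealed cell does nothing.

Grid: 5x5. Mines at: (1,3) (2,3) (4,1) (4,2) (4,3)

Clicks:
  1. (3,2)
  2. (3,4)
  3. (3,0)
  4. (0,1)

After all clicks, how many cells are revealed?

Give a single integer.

Answer: 13

Derivation:
Click 1 (3,2) count=4: revealed 1 new [(3,2)] -> total=1
Click 2 (3,4) count=2: revealed 1 new [(3,4)] -> total=2
Click 3 (3,0) count=1: revealed 1 new [(3,0)] -> total=3
Click 4 (0,1) count=0: revealed 10 new [(0,0) (0,1) (0,2) (1,0) (1,1) (1,2) (2,0) (2,1) (2,2) (3,1)] -> total=13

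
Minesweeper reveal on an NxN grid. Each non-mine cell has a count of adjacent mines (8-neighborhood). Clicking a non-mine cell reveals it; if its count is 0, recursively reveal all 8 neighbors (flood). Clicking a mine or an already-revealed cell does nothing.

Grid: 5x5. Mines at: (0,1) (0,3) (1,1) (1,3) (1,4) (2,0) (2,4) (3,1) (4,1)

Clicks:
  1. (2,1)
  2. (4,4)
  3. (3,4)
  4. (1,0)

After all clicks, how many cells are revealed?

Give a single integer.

Click 1 (2,1) count=3: revealed 1 new [(2,1)] -> total=1
Click 2 (4,4) count=0: revealed 6 new [(3,2) (3,3) (3,4) (4,2) (4,3) (4,4)] -> total=7
Click 3 (3,4) count=1: revealed 0 new [(none)] -> total=7
Click 4 (1,0) count=3: revealed 1 new [(1,0)] -> total=8

Answer: 8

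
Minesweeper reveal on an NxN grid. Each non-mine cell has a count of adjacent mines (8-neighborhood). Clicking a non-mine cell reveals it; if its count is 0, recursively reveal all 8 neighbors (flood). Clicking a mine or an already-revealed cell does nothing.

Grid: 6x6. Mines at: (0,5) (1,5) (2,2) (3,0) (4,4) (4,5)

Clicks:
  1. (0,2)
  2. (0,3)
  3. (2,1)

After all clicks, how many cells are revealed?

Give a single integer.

Click 1 (0,2) count=0: revealed 12 new [(0,0) (0,1) (0,2) (0,3) (0,4) (1,0) (1,1) (1,2) (1,3) (1,4) (2,0) (2,1)] -> total=12
Click 2 (0,3) count=0: revealed 0 new [(none)] -> total=12
Click 3 (2,1) count=2: revealed 0 new [(none)] -> total=12

Answer: 12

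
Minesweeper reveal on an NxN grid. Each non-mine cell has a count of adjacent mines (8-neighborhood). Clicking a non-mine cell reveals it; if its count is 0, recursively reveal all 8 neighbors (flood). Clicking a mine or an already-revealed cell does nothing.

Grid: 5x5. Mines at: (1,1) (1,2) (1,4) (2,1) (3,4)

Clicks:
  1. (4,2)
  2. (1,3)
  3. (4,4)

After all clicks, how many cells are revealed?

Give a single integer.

Click 1 (4,2) count=0: revealed 8 new [(3,0) (3,1) (3,2) (3,3) (4,0) (4,1) (4,2) (4,3)] -> total=8
Click 2 (1,3) count=2: revealed 1 new [(1,3)] -> total=9
Click 3 (4,4) count=1: revealed 1 new [(4,4)] -> total=10

Answer: 10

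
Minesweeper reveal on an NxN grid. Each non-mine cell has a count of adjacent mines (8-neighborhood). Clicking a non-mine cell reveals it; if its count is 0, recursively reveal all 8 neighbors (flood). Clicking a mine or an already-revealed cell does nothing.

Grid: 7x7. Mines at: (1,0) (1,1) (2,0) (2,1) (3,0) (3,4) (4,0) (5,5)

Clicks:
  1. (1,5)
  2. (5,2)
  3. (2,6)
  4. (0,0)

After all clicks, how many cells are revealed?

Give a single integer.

Answer: 37

Derivation:
Click 1 (1,5) count=0: revealed 19 new [(0,2) (0,3) (0,4) (0,5) (0,6) (1,2) (1,3) (1,4) (1,5) (1,6) (2,2) (2,3) (2,4) (2,5) (2,6) (3,5) (3,6) (4,5) (4,6)] -> total=19
Click 2 (5,2) count=0: revealed 17 new [(3,1) (3,2) (3,3) (4,1) (4,2) (4,3) (4,4) (5,0) (5,1) (5,2) (5,3) (5,4) (6,0) (6,1) (6,2) (6,3) (6,4)] -> total=36
Click 3 (2,6) count=0: revealed 0 new [(none)] -> total=36
Click 4 (0,0) count=2: revealed 1 new [(0,0)] -> total=37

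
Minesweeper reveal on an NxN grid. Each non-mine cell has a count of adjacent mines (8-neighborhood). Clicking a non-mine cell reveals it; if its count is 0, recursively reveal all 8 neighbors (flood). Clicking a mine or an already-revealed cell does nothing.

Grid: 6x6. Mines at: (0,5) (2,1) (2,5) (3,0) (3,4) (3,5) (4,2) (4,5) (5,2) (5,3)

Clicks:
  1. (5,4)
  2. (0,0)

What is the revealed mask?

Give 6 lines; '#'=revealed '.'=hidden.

Click 1 (5,4) count=2: revealed 1 new [(5,4)] -> total=1
Click 2 (0,0) count=0: revealed 13 new [(0,0) (0,1) (0,2) (0,3) (0,4) (1,0) (1,1) (1,2) (1,3) (1,4) (2,2) (2,3) (2,4)] -> total=14

Answer: #####.
#####.
..###.
......
......
....#.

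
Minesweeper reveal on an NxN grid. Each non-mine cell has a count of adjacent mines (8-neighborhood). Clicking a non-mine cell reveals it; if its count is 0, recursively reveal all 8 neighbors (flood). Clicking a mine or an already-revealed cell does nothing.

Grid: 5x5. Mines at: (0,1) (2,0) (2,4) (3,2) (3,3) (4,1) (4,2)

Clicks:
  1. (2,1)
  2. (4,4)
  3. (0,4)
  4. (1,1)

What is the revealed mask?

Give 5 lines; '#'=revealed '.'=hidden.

Click 1 (2,1) count=2: revealed 1 new [(2,1)] -> total=1
Click 2 (4,4) count=1: revealed 1 new [(4,4)] -> total=2
Click 3 (0,4) count=0: revealed 6 new [(0,2) (0,3) (0,4) (1,2) (1,3) (1,4)] -> total=8
Click 4 (1,1) count=2: revealed 1 new [(1,1)] -> total=9

Answer: ..###
.####
.#...
.....
....#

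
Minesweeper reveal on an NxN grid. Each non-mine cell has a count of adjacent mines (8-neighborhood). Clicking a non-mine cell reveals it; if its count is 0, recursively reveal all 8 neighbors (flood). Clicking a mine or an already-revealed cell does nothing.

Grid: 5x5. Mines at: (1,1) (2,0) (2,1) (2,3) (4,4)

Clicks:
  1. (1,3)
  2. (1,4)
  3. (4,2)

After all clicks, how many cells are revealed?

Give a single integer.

Answer: 10

Derivation:
Click 1 (1,3) count=1: revealed 1 new [(1,3)] -> total=1
Click 2 (1,4) count=1: revealed 1 new [(1,4)] -> total=2
Click 3 (4,2) count=0: revealed 8 new [(3,0) (3,1) (3,2) (3,3) (4,0) (4,1) (4,2) (4,3)] -> total=10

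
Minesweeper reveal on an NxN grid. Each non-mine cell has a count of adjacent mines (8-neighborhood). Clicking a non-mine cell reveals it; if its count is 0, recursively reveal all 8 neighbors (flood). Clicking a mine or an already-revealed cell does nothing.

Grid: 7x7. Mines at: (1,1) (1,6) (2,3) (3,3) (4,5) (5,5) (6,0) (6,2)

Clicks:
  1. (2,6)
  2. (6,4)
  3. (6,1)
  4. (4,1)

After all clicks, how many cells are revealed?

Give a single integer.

Click 1 (2,6) count=1: revealed 1 new [(2,6)] -> total=1
Click 2 (6,4) count=1: revealed 1 new [(6,4)] -> total=2
Click 3 (6,1) count=2: revealed 1 new [(6,1)] -> total=3
Click 4 (4,1) count=0: revealed 12 new [(2,0) (2,1) (2,2) (3,0) (3,1) (3,2) (4,0) (4,1) (4,2) (5,0) (5,1) (5,2)] -> total=15

Answer: 15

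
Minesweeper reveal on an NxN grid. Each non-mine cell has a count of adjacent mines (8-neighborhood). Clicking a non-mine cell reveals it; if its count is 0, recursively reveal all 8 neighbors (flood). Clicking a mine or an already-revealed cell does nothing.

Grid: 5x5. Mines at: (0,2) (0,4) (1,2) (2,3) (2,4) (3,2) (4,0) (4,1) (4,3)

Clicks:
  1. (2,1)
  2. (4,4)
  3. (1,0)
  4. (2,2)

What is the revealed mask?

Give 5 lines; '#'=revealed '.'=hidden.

Answer: ##...
##...
###..
##...
....#

Derivation:
Click 1 (2,1) count=2: revealed 1 new [(2,1)] -> total=1
Click 2 (4,4) count=1: revealed 1 new [(4,4)] -> total=2
Click 3 (1,0) count=0: revealed 7 new [(0,0) (0,1) (1,0) (1,1) (2,0) (3,0) (3,1)] -> total=9
Click 4 (2,2) count=3: revealed 1 new [(2,2)] -> total=10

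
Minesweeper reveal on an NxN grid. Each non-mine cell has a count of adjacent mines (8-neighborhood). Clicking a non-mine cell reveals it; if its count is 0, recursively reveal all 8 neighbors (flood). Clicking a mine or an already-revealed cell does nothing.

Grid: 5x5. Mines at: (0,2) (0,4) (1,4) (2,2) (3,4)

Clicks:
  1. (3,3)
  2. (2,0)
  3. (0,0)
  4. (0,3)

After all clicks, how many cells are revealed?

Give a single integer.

Click 1 (3,3) count=2: revealed 1 new [(3,3)] -> total=1
Click 2 (2,0) count=0: revealed 13 new [(0,0) (0,1) (1,0) (1,1) (2,0) (2,1) (3,0) (3,1) (3,2) (4,0) (4,1) (4,2) (4,3)] -> total=14
Click 3 (0,0) count=0: revealed 0 new [(none)] -> total=14
Click 4 (0,3) count=3: revealed 1 new [(0,3)] -> total=15

Answer: 15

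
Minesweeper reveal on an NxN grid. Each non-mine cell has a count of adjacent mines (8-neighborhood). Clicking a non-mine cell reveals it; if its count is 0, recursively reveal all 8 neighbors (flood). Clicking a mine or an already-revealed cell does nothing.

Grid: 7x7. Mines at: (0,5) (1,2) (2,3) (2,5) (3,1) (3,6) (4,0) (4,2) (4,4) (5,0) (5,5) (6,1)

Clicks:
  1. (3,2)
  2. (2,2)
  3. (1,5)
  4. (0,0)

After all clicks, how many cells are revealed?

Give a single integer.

Click 1 (3,2) count=3: revealed 1 new [(3,2)] -> total=1
Click 2 (2,2) count=3: revealed 1 new [(2,2)] -> total=2
Click 3 (1,5) count=2: revealed 1 new [(1,5)] -> total=3
Click 4 (0,0) count=0: revealed 6 new [(0,0) (0,1) (1,0) (1,1) (2,0) (2,1)] -> total=9

Answer: 9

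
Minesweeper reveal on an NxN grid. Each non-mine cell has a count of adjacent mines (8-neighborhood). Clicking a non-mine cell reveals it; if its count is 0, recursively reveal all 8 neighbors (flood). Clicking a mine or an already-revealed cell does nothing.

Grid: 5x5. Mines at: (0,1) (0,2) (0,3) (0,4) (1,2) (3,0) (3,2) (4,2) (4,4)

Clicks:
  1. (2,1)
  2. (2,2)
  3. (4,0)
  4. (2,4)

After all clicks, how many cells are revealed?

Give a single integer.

Answer: 9

Derivation:
Click 1 (2,1) count=3: revealed 1 new [(2,1)] -> total=1
Click 2 (2,2) count=2: revealed 1 new [(2,2)] -> total=2
Click 3 (4,0) count=1: revealed 1 new [(4,0)] -> total=3
Click 4 (2,4) count=0: revealed 6 new [(1,3) (1,4) (2,3) (2,4) (3,3) (3,4)] -> total=9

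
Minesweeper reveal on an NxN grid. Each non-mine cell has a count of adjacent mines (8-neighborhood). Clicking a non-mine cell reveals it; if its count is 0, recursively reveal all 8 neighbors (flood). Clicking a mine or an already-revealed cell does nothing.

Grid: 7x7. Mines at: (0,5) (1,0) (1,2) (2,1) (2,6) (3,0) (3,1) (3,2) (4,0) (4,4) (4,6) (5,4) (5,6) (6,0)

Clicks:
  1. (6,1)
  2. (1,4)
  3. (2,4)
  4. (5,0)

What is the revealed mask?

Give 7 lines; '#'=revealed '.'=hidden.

Click 1 (6,1) count=1: revealed 1 new [(6,1)] -> total=1
Click 2 (1,4) count=1: revealed 1 new [(1,4)] -> total=2
Click 3 (2,4) count=0: revealed 8 new [(1,3) (1,5) (2,3) (2,4) (2,5) (3,3) (3,4) (3,5)] -> total=10
Click 4 (5,0) count=2: revealed 1 new [(5,0)] -> total=11

Answer: .......
...###.
...###.
...###.
.......
#......
.#.....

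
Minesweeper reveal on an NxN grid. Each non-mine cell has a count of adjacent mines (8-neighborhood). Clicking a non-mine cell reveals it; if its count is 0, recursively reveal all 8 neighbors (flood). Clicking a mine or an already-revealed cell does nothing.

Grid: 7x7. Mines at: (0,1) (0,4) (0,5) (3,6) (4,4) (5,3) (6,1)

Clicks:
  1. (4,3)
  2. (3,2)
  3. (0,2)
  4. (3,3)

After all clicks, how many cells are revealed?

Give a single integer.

Answer: 26

Derivation:
Click 1 (4,3) count=2: revealed 1 new [(4,3)] -> total=1
Click 2 (3,2) count=0: revealed 24 new [(1,0) (1,1) (1,2) (1,3) (1,4) (1,5) (2,0) (2,1) (2,2) (2,3) (2,4) (2,5) (3,0) (3,1) (3,2) (3,3) (3,4) (3,5) (4,0) (4,1) (4,2) (5,0) (5,1) (5,2)] -> total=25
Click 3 (0,2) count=1: revealed 1 new [(0,2)] -> total=26
Click 4 (3,3) count=1: revealed 0 new [(none)] -> total=26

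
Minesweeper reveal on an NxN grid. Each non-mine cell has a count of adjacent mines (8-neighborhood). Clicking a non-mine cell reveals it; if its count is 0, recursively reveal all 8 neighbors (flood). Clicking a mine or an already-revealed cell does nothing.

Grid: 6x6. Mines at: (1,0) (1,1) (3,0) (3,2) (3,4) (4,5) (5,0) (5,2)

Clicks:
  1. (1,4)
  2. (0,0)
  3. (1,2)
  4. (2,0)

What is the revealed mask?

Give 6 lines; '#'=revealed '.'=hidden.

Answer: #.####
..####
#.####
......
......
......

Derivation:
Click 1 (1,4) count=0: revealed 12 new [(0,2) (0,3) (0,4) (0,5) (1,2) (1,3) (1,4) (1,5) (2,2) (2,3) (2,4) (2,5)] -> total=12
Click 2 (0,0) count=2: revealed 1 new [(0,0)] -> total=13
Click 3 (1,2) count=1: revealed 0 new [(none)] -> total=13
Click 4 (2,0) count=3: revealed 1 new [(2,0)] -> total=14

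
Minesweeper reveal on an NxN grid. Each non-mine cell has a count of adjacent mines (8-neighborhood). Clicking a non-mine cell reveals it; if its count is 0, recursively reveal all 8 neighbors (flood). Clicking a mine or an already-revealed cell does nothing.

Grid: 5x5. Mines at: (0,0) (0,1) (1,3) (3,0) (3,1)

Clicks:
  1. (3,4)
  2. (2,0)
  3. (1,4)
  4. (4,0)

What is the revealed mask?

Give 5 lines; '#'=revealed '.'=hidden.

Click 1 (3,4) count=0: revealed 9 new [(2,2) (2,3) (2,4) (3,2) (3,3) (3,4) (4,2) (4,3) (4,4)] -> total=9
Click 2 (2,0) count=2: revealed 1 new [(2,0)] -> total=10
Click 3 (1,4) count=1: revealed 1 new [(1,4)] -> total=11
Click 4 (4,0) count=2: revealed 1 new [(4,0)] -> total=12

Answer: .....
....#
#.###
..###
#.###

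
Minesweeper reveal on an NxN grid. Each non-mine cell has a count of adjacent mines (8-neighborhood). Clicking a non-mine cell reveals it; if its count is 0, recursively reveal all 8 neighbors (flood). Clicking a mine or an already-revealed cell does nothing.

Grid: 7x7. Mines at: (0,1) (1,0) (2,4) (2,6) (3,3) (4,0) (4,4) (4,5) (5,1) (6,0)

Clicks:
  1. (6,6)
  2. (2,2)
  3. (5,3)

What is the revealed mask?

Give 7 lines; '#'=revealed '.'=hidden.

Answer: .......
.......
..#....
.......
.......
..#####
..#####

Derivation:
Click 1 (6,6) count=0: revealed 10 new [(5,2) (5,3) (5,4) (5,5) (5,6) (6,2) (6,3) (6,4) (6,5) (6,6)] -> total=10
Click 2 (2,2) count=1: revealed 1 new [(2,2)] -> total=11
Click 3 (5,3) count=1: revealed 0 new [(none)] -> total=11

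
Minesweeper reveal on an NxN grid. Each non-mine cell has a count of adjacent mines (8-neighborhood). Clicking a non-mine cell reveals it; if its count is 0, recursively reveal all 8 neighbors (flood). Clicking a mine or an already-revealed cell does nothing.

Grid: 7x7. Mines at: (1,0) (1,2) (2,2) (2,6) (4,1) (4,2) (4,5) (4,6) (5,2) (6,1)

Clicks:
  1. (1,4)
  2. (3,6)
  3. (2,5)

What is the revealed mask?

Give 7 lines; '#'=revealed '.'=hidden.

Click 1 (1,4) count=0: revealed 14 new [(0,3) (0,4) (0,5) (0,6) (1,3) (1,4) (1,5) (1,6) (2,3) (2,4) (2,5) (3,3) (3,4) (3,5)] -> total=14
Click 2 (3,6) count=3: revealed 1 new [(3,6)] -> total=15
Click 3 (2,5) count=1: revealed 0 new [(none)] -> total=15

Answer: ...####
...####
...###.
...####
.......
.......
.......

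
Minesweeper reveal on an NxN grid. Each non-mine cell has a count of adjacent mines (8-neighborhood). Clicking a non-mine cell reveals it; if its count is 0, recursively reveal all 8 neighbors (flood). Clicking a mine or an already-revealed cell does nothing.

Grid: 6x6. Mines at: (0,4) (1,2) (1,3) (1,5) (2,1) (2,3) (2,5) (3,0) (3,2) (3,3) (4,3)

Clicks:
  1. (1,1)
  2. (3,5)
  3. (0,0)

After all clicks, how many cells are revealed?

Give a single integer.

Answer: 5

Derivation:
Click 1 (1,1) count=2: revealed 1 new [(1,1)] -> total=1
Click 2 (3,5) count=1: revealed 1 new [(3,5)] -> total=2
Click 3 (0,0) count=0: revealed 3 new [(0,0) (0,1) (1,0)] -> total=5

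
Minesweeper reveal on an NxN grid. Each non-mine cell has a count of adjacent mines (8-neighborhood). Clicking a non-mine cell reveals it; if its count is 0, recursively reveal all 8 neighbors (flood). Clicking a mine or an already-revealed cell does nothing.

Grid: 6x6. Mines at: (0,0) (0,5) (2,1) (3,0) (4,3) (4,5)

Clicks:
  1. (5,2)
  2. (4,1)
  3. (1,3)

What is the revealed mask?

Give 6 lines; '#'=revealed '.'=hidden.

Click 1 (5,2) count=1: revealed 1 new [(5,2)] -> total=1
Click 2 (4,1) count=1: revealed 1 new [(4,1)] -> total=2
Click 3 (1,3) count=0: revealed 17 new [(0,1) (0,2) (0,3) (0,4) (1,1) (1,2) (1,3) (1,4) (1,5) (2,2) (2,3) (2,4) (2,5) (3,2) (3,3) (3,4) (3,5)] -> total=19

Answer: .####.
.#####
..####
..####
.#....
..#...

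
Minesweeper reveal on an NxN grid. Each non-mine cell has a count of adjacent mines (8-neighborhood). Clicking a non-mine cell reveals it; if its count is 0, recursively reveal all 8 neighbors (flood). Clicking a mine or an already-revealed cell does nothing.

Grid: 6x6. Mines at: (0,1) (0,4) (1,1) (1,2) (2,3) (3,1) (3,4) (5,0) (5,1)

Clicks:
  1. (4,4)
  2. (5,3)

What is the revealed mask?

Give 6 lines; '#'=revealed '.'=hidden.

Click 1 (4,4) count=1: revealed 1 new [(4,4)] -> total=1
Click 2 (5,3) count=0: revealed 7 new [(4,2) (4,3) (4,5) (5,2) (5,3) (5,4) (5,5)] -> total=8

Answer: ......
......
......
......
..####
..####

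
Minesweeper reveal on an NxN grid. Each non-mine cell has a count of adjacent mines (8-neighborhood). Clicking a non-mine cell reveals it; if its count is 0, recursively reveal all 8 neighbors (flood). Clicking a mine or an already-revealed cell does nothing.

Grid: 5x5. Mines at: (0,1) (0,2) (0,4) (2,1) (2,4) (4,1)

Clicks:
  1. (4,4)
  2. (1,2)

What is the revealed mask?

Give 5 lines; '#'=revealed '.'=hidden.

Click 1 (4,4) count=0: revealed 6 new [(3,2) (3,3) (3,4) (4,2) (4,3) (4,4)] -> total=6
Click 2 (1,2) count=3: revealed 1 new [(1,2)] -> total=7

Answer: .....
..#..
.....
..###
..###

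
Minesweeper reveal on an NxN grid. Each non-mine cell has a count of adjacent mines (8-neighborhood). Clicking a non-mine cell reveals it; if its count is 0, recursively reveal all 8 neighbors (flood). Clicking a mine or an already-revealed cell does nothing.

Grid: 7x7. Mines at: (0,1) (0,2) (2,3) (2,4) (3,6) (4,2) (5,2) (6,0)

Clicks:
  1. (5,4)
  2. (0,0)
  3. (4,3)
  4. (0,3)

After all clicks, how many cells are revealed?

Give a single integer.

Answer: 17

Derivation:
Click 1 (5,4) count=0: revealed 15 new [(3,3) (3,4) (3,5) (4,3) (4,4) (4,5) (4,6) (5,3) (5,4) (5,5) (5,6) (6,3) (6,4) (6,5) (6,6)] -> total=15
Click 2 (0,0) count=1: revealed 1 new [(0,0)] -> total=16
Click 3 (4,3) count=2: revealed 0 new [(none)] -> total=16
Click 4 (0,3) count=1: revealed 1 new [(0,3)] -> total=17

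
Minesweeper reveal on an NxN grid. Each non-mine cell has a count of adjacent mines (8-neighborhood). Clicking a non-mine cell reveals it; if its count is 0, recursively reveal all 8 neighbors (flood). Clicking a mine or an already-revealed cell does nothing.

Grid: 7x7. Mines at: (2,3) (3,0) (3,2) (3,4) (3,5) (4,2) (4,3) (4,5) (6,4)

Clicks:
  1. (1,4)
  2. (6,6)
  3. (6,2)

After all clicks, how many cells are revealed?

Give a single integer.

Answer: 15

Derivation:
Click 1 (1,4) count=1: revealed 1 new [(1,4)] -> total=1
Click 2 (6,6) count=0: revealed 4 new [(5,5) (5,6) (6,5) (6,6)] -> total=5
Click 3 (6,2) count=0: revealed 10 new [(4,0) (4,1) (5,0) (5,1) (5,2) (5,3) (6,0) (6,1) (6,2) (6,3)] -> total=15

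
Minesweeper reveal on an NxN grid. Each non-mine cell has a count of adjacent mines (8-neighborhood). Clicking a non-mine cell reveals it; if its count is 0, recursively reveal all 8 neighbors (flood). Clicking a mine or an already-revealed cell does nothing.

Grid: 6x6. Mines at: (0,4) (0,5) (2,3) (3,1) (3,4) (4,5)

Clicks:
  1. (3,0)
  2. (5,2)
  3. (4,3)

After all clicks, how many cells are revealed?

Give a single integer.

Click 1 (3,0) count=1: revealed 1 new [(3,0)] -> total=1
Click 2 (5,2) count=0: revealed 10 new [(4,0) (4,1) (4,2) (4,3) (4,4) (5,0) (5,1) (5,2) (5,3) (5,4)] -> total=11
Click 3 (4,3) count=1: revealed 0 new [(none)] -> total=11

Answer: 11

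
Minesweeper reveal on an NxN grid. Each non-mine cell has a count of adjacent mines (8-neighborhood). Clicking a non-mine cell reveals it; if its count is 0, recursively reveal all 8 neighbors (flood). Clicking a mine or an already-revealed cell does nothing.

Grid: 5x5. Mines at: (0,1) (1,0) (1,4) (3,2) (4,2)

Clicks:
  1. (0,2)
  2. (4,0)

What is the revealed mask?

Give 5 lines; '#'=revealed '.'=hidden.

Answer: ..#..
.....
##...
##...
##...

Derivation:
Click 1 (0,2) count=1: revealed 1 new [(0,2)] -> total=1
Click 2 (4,0) count=0: revealed 6 new [(2,0) (2,1) (3,0) (3,1) (4,0) (4,1)] -> total=7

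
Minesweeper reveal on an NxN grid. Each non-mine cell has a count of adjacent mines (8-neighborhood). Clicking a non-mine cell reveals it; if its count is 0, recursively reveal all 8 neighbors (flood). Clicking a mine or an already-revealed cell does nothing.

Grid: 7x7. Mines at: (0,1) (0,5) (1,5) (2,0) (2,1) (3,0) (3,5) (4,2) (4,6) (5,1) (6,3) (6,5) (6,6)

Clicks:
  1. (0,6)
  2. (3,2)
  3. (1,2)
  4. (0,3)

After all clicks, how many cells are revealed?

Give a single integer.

Answer: 13

Derivation:
Click 1 (0,6) count=2: revealed 1 new [(0,6)] -> total=1
Click 2 (3,2) count=2: revealed 1 new [(3,2)] -> total=2
Click 3 (1,2) count=2: revealed 1 new [(1,2)] -> total=3
Click 4 (0,3) count=0: revealed 10 new [(0,2) (0,3) (0,4) (1,3) (1,4) (2,2) (2,3) (2,4) (3,3) (3,4)] -> total=13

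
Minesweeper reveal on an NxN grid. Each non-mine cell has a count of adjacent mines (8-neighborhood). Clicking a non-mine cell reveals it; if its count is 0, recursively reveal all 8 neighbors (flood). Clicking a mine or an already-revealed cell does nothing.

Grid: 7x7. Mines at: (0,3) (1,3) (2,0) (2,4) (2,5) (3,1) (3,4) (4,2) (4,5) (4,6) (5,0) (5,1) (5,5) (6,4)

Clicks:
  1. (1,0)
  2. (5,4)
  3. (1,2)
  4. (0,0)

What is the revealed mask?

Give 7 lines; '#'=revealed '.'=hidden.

Answer: ###....
###....
.......
.......
.......
....#..
.......

Derivation:
Click 1 (1,0) count=1: revealed 1 new [(1,0)] -> total=1
Click 2 (5,4) count=3: revealed 1 new [(5,4)] -> total=2
Click 3 (1,2) count=2: revealed 1 new [(1,2)] -> total=3
Click 4 (0,0) count=0: revealed 4 new [(0,0) (0,1) (0,2) (1,1)] -> total=7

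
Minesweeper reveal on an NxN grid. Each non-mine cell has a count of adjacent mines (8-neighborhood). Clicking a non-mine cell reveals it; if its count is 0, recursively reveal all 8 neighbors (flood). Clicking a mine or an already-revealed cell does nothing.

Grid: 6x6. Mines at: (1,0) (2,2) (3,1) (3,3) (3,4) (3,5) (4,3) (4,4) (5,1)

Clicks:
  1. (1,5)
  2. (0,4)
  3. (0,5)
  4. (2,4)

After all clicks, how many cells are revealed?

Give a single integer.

Answer: 13

Derivation:
Click 1 (1,5) count=0: revealed 13 new [(0,1) (0,2) (0,3) (0,4) (0,5) (1,1) (1,2) (1,3) (1,4) (1,5) (2,3) (2,4) (2,5)] -> total=13
Click 2 (0,4) count=0: revealed 0 new [(none)] -> total=13
Click 3 (0,5) count=0: revealed 0 new [(none)] -> total=13
Click 4 (2,4) count=3: revealed 0 new [(none)] -> total=13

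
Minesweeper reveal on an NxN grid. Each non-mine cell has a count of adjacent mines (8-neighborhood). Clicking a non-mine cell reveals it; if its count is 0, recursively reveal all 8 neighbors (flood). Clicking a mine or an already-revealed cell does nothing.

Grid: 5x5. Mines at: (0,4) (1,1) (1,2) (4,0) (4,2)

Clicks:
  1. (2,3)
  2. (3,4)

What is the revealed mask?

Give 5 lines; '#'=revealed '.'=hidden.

Click 1 (2,3) count=1: revealed 1 new [(2,3)] -> total=1
Click 2 (3,4) count=0: revealed 7 new [(1,3) (1,4) (2,4) (3,3) (3,4) (4,3) (4,4)] -> total=8

Answer: .....
...##
...##
...##
...##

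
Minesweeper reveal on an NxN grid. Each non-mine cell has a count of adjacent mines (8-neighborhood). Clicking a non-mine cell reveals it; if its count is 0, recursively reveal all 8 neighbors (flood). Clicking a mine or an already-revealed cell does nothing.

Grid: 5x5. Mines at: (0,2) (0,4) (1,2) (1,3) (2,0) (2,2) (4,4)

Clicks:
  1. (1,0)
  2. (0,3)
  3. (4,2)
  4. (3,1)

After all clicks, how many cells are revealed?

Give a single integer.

Click 1 (1,0) count=1: revealed 1 new [(1,0)] -> total=1
Click 2 (0,3) count=4: revealed 1 new [(0,3)] -> total=2
Click 3 (4,2) count=0: revealed 8 new [(3,0) (3,1) (3,2) (3,3) (4,0) (4,1) (4,2) (4,3)] -> total=10
Click 4 (3,1) count=2: revealed 0 new [(none)] -> total=10

Answer: 10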